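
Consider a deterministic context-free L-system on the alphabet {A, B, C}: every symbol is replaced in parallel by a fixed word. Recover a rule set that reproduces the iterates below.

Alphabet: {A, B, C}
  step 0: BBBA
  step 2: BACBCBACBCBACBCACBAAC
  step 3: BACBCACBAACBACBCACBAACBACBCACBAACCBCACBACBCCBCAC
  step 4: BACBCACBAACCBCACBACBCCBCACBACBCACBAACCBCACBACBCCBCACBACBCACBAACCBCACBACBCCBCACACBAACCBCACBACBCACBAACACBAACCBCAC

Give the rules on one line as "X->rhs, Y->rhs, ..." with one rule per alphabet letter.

  step 3 ⇒ step 4: BACBCACBAACBACBCACBAACBACBCACBAACCBCACBACBCCBCAC ⇒ BA·CBC·AC·BA·AC·CBC·AC·BA·CBC·CBC·AC·BA·CBC·AC·BA·AC·CBC·AC·BA·CBC·CBC·AC·BA·CBC·AC·BA·AC·CBC·AC·BA·CBC·CBC·AC·AC·BA·AC·CBC·AC·BA·CBC·AC·BA·AC·AC·BA·AC·CBC·AC
    A ↦ CBC
    B ↦ BA
    C ↦ AC

A->CBC, B->BA, C->AC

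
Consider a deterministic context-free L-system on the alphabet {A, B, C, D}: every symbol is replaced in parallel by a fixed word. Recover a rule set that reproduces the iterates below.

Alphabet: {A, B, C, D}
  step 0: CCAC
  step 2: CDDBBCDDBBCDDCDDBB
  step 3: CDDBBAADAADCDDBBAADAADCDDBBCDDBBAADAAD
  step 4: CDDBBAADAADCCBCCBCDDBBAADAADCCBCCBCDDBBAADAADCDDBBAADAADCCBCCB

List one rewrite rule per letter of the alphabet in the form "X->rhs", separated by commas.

  step 3 ⇒ step 4: CDDBBAADAADCDDBBAADAADCDDBBCDDBBAADAAD ⇒ CDD·B·B·AAD·AAD·C·C·B·C·C·B·CDD·B·B·AAD·AAD·C·C·B·C·C·B·CDD·B·B·AAD·AAD·CDD·B·B·AAD·AAD·C·C·B·C·C·B
    A ↦ C
    B ↦ AAD
    C ↦ CDD
    D ↦ B

A->C, B->AAD, C->CDD, D->B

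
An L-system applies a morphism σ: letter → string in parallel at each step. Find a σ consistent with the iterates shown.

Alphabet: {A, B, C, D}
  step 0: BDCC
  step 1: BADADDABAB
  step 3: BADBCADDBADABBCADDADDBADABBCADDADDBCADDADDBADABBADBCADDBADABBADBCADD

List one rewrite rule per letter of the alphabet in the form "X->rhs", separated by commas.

A->BC, B->BAD, C->AB, D->ADD

  step 0 ⇒ step 1: BDCC ⇒ BAD·ADD·AB·AB
    B ↦ BAD
    C ↦ AB
    D ↦ ADD
    A ↦ BC  (constrained at step 1)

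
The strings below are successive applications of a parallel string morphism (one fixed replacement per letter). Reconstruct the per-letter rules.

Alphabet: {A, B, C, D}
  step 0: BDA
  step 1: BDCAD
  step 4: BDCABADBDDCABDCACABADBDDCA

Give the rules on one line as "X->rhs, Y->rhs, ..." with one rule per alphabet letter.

  step 0 ⇒ step 1: BDA ⇒ BD·CA·D
    A ↦ D
    B ↦ BD
    D ↦ CA
    C ↦ BA  (constrained at step 1)

A->D, B->BD, C->BA, D->CA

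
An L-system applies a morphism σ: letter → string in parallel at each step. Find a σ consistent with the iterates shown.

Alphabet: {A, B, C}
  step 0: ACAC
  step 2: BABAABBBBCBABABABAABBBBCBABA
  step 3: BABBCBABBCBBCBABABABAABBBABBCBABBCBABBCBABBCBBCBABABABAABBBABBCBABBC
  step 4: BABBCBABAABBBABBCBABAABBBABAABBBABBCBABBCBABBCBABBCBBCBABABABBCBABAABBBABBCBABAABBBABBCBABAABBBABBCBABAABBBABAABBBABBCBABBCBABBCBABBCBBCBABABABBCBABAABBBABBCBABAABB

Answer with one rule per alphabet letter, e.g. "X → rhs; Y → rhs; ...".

A->BBC, B->BA, C->ABB

  step 3 ⇒ step 4: BABBCBABBCBBCBABABABAABBBABBCBABBCBABBCBABBCBBCBABABABAABBBABBCBABBC ⇒ BA·BBC·BA·BA·ABB·BA·BBC·BA·BA·ABB·BA·BA·ABB·BA·BBC·BA·BBC·BA·BBC·BA·BBC·BBC·BA·BA·BA·BBC·BA·BA·ABB·BA·BBC·BA·BA·ABB·BA·BBC·BA·BA·ABB·BA·BBC·BA·BA·ABB·BA·BA·ABB·BA·BBC·BA·BBC·BA·BBC·BA·BBC·BBC·BA·BA·BA·BBC·BA·BA·ABB·BA·BBC·BA·BA·ABB
    A ↦ BBC
    B ↦ BA
    C ↦ ABB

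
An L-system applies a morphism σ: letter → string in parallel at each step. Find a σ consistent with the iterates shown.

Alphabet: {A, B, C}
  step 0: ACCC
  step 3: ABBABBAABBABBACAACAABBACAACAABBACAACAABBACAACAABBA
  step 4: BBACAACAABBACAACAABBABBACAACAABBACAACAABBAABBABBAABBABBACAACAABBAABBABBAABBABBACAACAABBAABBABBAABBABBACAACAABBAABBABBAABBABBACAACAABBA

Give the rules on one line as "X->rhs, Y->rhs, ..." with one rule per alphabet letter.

  step 3 ⇒ step 4: ABBABBAABBABBACAACAABBACAACAABBACAACAABBACAACAABBA ⇒ BBA·CAA·CAA·BBA·CAA·CAA·BBA·BBA·CAA·CAA·BBA·CAA·CAA·BBA·A·BBA·BBA·A·BBA·BBA·CAA·CAA·BBA·A·BBA·BBA·A·BBA·BBA·CAA·CAA·BBA·A·BBA·BBA·A·BBA·BBA·CAA·CAA·BBA·A·BBA·BBA·A·BBA·BBA·CAA·CAA·BBA
    A ↦ BBA
    B ↦ CAA
    C ↦ A

A->BBA, B->CAA, C->A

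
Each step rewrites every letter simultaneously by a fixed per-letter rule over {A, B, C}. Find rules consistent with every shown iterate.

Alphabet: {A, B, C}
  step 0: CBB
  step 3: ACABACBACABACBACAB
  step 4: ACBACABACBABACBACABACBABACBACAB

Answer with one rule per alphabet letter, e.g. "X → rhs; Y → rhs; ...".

  step 3 ⇒ step 4: ACABACBACABACBACAB ⇒ AC·B·AC·AB·AC·B·AB·AC·B·AC·AB·AC·B·AB·AC·B·AC·AB
    A ↦ AC
    B ↦ AB
    C ↦ B

A->AC, B->AB, C->B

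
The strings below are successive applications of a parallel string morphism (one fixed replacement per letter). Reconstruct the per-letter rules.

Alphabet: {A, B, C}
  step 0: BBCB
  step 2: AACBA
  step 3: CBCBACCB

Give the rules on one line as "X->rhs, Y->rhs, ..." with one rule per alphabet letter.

A->CB, B->C, C->A

  step 2 ⇒ step 3: AACBA ⇒ CB·CB·A·C·CB
    A ↦ CB
    B ↦ C
    C ↦ A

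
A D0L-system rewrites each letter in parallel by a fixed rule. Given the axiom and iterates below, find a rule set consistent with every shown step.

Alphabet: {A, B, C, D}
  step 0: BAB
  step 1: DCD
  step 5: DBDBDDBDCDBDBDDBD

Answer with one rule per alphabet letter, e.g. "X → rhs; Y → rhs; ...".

A->C, B->D, C->A, D->BD

  step 0 ⇒ step 1: BAB ⇒ D·C·D
    A ↦ C
    B ↦ D
    C ↦ A  (constrained at step 1)
    D ↦ BD  (constrained at step 1)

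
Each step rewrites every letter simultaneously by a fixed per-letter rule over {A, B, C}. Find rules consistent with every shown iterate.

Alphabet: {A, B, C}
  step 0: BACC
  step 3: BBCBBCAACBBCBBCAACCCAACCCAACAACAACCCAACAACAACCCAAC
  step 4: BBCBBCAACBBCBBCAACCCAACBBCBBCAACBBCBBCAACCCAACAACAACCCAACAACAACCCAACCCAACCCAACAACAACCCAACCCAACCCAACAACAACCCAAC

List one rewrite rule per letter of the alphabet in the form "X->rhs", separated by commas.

  step 3 ⇒ step 4: BBCBBCAACBBCBBCAACCCAACCCAACAACAACCCAACAACAACCCAAC ⇒ BBC·BBC·AAC·BBC·BBC·AAC·C·C·AAC·BBC·BBC·AAC·BBC·BBC·AAC·C·C·AAC·AAC·AAC·C·C·AAC·AAC·AAC·C·C·AAC·C·C·AAC·C·C·AAC·AAC·AAC·C·C·AAC·C·C·AAC·C·C·AAC·AAC·AAC·C·C·AAC
    A ↦ C
    B ↦ BBC
    C ↦ AAC

A->C, B->BBC, C->AAC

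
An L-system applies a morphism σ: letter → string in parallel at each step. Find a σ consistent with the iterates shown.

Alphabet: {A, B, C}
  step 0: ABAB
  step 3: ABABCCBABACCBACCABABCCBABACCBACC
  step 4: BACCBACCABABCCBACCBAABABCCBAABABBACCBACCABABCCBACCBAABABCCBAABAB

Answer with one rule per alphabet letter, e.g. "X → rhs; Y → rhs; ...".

A->BA, B->CC, C->AB

  step 3 ⇒ step 4: ABABCCBABACCBACCABABCCBABACCBACC ⇒ BA·CC·BA·CC·AB·AB·CC·BA·CC·BA·AB·AB·CC·BA·AB·AB·BA·CC·BA·CC·AB·AB·CC·BA·CC·BA·AB·AB·CC·BA·AB·AB
    A ↦ BA
    B ↦ CC
    C ↦ AB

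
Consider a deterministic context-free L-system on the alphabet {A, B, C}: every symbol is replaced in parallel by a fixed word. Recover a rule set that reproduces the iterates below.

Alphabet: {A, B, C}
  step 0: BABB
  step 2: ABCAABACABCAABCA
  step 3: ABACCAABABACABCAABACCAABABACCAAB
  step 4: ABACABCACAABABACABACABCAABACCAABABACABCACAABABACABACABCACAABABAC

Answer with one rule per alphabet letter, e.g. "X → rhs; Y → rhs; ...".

A->AB, B->AC, C->CA

  step 3 ⇒ step 4: ABACCAABABACABCAABACCAABABACCAAB ⇒ AB·AC·AB·CA·CA·AB·AB·AC·AB·AC·AB·CA·AB·AC·CA·AB·AB·AC·AB·CA·CA·AB·AB·AC·AB·AC·AB·CA·CA·AB·AB·AC
    A ↦ AB
    B ↦ AC
    C ↦ CA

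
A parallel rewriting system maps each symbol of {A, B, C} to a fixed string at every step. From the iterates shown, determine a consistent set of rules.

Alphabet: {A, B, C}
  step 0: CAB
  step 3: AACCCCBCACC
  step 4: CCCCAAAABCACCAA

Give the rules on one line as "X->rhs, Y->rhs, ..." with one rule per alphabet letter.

  step 3 ⇒ step 4: AACCCCBCACC ⇒ CC·CC·A·A·A·A·BC·A·CC·A·A
    A ↦ CC
    B ↦ BC
    C ↦ A

A->CC, B->BC, C->A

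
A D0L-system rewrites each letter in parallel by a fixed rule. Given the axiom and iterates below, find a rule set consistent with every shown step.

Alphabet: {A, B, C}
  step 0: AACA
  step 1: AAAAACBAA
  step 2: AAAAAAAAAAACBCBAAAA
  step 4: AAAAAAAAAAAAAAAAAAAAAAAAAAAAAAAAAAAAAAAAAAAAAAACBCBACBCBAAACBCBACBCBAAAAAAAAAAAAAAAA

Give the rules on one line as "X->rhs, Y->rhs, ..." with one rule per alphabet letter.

A->AA, B->CB, C->ACB

  step 1 ⇒ step 2: AAAAACBAA ⇒ AA·AA·AA·AA·AA·ACB·CB·AA·AA
    A ↦ AA
    B ↦ CB
    C ↦ ACB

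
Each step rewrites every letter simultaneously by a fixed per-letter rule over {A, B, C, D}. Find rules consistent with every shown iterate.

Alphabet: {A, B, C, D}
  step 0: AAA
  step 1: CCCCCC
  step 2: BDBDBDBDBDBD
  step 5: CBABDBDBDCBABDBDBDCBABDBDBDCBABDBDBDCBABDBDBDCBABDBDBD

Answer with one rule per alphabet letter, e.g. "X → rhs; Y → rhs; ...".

A->CC, B->C, C->BD, D->BA

  step 1 ⇒ step 2: CCCCCC ⇒ BD·BD·BD·BD·BD·BD
    C ↦ BD
  step 0 ⇒ step 1: AAA ⇒ CC·CC·CC
    A ↦ CC
    B ↦ C  (constrained at step 2)
    D ↦ BA  (constrained at step 2)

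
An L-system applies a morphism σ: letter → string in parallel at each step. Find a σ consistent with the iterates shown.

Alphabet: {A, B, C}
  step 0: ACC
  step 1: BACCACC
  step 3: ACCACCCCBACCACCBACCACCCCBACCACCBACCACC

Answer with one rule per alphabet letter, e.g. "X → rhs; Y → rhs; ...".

  step 0 ⇒ step 1: ACC ⇒ B·ACC·ACC
    A ↦ B
    C ↦ ACC
    B ↦ CC  (constrained at step 1)

A->B, B->CC, C->ACC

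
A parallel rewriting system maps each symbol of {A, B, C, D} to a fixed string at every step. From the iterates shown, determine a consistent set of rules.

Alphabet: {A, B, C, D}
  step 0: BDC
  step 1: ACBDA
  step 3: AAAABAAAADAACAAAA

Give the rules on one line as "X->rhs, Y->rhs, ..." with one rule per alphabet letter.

  step 0 ⇒ step 1: BDC ⇒ AC·B·DA
    B ↦ AC
    C ↦ DA
    D ↦ B
    A ↦ AA  (constrained at step 1)

A->AA, B->AC, C->DA, D->B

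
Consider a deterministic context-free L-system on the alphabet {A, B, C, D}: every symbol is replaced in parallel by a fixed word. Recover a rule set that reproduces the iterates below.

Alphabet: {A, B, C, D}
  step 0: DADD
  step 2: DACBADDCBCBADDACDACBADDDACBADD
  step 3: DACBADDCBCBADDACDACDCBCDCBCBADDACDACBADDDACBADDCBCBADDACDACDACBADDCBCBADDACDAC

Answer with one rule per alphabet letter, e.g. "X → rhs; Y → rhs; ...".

A->BAD, B->CBC, C->D, D->DAC

  step 2 ⇒ step 3: DACBADDCBCBADDACDACBADDDACBADD ⇒ DAC·BAD·D·CBC·BAD·DAC·DAC·D·CBC·D·CBC·BAD·DAC·DAC·BAD·D·DAC·BAD·D·CBC·BAD·DAC·DAC·DAC·BAD·D·CBC·BAD·DAC·DAC
    A ↦ BAD
    B ↦ CBC
    C ↦ D
    D ↦ DAC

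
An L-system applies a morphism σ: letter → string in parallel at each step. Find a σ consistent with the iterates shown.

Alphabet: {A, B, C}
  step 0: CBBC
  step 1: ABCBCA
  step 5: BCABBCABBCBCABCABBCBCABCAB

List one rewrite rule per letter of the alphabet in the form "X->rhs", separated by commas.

A->B, B->BC, C->A

  step 0 ⇒ step 1: CBBC ⇒ A·BC·BC·A
    B ↦ BC
    C ↦ A
    A ↦ B  (constrained at step 1)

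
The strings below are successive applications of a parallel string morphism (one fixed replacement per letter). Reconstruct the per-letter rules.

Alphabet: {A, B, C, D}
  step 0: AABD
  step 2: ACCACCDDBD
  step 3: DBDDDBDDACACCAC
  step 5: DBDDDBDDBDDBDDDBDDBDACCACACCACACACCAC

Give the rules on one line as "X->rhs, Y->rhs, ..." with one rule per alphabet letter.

  step 2 ⇒ step 3: ACCACCDDBD ⇒ DB·D·D·DB·D·D·AC·AC·C·AC
    A ↦ DB
    B ↦ C
    C ↦ D
    D ↦ AC

A->DB, B->C, C->D, D->AC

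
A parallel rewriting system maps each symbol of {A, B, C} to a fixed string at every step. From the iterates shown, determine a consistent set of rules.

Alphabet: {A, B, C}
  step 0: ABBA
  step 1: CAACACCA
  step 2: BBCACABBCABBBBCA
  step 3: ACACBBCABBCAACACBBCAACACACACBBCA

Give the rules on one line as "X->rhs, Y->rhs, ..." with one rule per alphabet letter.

  step 2 ⇒ step 3: BBCACABBCABBBBCA ⇒ AC·AC·BB·CA·BB·CA·AC·AC·BB·CA·AC·AC·AC·AC·BB·CA
    A ↦ CA
    B ↦ AC
    C ↦ BB

A->CA, B->AC, C->BB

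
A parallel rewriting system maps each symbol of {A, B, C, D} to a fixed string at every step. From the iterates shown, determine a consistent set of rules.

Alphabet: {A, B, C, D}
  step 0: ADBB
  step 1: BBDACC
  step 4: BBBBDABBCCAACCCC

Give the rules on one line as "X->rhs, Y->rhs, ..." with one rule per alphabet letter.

A->BB, B->C, C->A, D->DA

  step 0 ⇒ step 1: ADBB ⇒ BB·DA·C·C
    A ↦ BB
    B ↦ C
    D ↦ DA
    C ↦ A  (constrained at step 1)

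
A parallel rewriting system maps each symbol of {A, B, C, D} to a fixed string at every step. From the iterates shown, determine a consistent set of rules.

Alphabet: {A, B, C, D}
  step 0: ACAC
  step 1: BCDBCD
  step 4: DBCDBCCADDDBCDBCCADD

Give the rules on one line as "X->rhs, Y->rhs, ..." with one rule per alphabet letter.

  step 0 ⇒ step 1: ACAC ⇒ BC·D·BC·D
    A ↦ BC
    C ↦ D
    B ↦ D  (constrained at step 1)
    D ↦ CA  (constrained at step 1)

A->BC, B->D, C->D, D->CA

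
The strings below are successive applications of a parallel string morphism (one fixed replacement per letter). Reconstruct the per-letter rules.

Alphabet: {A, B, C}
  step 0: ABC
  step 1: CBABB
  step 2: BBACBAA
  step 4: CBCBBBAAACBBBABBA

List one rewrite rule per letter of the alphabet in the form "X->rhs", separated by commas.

A->CB, B->A, C->BB

  step 1 ⇒ step 2: CBABB ⇒ BB·A·CB·A·A
    A ↦ CB
    B ↦ A
    C ↦ BB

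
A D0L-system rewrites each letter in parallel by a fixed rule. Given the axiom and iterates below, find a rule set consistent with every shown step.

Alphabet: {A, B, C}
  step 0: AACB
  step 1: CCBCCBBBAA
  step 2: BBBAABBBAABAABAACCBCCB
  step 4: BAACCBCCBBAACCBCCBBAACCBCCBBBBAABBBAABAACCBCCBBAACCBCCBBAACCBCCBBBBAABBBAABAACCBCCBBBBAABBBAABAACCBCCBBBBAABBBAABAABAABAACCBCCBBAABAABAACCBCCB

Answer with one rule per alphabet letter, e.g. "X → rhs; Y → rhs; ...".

A->CCB, B->BAA, C->B

  step 1 ⇒ step 2: CCBCCBBBAA ⇒ B·B·BAA·B·B·BAA·BAA·BAA·CCB·CCB
    A ↦ CCB
    B ↦ BAA
    C ↦ B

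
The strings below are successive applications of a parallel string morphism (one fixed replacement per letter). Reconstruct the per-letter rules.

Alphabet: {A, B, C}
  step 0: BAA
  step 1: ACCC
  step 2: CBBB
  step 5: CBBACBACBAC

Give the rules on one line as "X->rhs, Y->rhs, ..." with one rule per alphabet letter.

  step 1 ⇒ step 2: ACCC ⇒ C·B·B·B
    A ↦ C
    C ↦ B
  step 0 ⇒ step 1: BAA ⇒ AC·C·C
    B ↦ AC

A->C, B->AC, C->B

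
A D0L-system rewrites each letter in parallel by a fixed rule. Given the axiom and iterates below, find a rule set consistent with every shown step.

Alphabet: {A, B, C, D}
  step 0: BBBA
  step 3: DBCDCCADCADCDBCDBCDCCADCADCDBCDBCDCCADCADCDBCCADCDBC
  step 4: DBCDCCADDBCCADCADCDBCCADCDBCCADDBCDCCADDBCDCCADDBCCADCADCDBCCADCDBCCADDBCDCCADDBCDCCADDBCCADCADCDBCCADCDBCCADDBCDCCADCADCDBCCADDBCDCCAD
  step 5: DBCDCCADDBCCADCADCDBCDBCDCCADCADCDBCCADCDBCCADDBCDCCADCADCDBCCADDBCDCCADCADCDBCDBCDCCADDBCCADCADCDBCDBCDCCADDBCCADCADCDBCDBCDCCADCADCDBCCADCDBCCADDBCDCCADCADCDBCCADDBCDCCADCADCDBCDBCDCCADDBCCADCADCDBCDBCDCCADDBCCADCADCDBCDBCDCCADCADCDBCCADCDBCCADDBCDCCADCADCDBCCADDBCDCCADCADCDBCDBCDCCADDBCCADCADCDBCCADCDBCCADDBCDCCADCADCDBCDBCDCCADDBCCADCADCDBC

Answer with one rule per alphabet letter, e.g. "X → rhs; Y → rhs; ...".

A->C, B->DC, C->CAD, D->DBC

  step 4 ⇒ step 5: DBCDCCADDBCCADCADCDBCCADCDBCCADDBCDCCADDBCDCCADDBCCADCADCDBCCADCDBCCADDBCDCCADDBCDCCADDBCCADCADCDBCCADCDBCCADDBCDCCADCADCDBCCADDBCDCCAD ⇒ DBC·DC·CAD·DBC·CAD·CAD·C·DBC·DBC·DC·CAD·CAD·C·DBC·CAD·C·DBC·CAD·DBC·DC·CAD·CAD·C·DBC·CAD·DBC·DC·CAD·CAD·C·DBC·DBC·DC·CAD·DBC·CAD·CAD·C·DBC·DBC·DC·CAD·DBC·CAD·CAD·C·DBC·DBC·DC·CAD·CAD·C·DBC·CAD·C·DBC·CAD·DBC·DC·CAD·CAD·C·DBC·CAD·DBC·DC·CAD·CAD·C·DBC·DBC·DC·CAD·DBC·CAD·CAD·C·DBC·DBC·DC·CAD·DBC·CAD·CAD·C·DBC·DBC·DC·CAD·CAD·C·DBC·CAD·C·DBC·CAD·DBC·DC·CAD·CAD·C·DBC·CAD·DBC·DC·CAD·CAD·C·DBC·DBC·DC·CAD·DBC·CAD·CAD·C·DBC·CAD·C·DBC·CAD·DBC·DC·CAD·CAD·C·DBC·DBC·DC·CAD·DBC·CAD·CAD·C·DBC
    A ↦ C
    B ↦ DC
    C ↦ CAD
    D ↦ DBC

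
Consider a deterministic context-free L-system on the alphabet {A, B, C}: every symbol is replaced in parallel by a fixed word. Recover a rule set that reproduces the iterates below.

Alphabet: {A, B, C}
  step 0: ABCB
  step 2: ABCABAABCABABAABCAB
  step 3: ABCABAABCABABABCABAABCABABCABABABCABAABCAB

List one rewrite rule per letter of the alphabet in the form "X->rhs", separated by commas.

A->AB, B->CAB, C->A

  step 2 ⇒ step 3: ABCABAABCABABAABCAB ⇒ AB·CAB·A·AB·CAB·AB·AB·CAB·A·AB·CAB·AB·CAB·AB·AB·CAB·A·AB·CAB
    A ↦ AB
    B ↦ CAB
    C ↦ A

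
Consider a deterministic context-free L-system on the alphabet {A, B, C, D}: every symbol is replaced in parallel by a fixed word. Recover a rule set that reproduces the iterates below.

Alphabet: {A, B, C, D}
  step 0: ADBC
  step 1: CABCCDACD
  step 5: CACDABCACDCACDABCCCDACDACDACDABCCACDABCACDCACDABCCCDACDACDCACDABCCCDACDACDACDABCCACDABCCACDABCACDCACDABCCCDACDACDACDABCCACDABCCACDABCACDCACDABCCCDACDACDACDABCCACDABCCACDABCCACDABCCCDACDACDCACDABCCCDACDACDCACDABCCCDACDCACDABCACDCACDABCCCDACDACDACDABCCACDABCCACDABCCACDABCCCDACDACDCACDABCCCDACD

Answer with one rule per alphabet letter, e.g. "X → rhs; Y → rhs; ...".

A->C, B->CD, C->ACD, D->ABC

  step 0 ⇒ step 1: ADBC ⇒ C·ABC·CD·ACD
    A ↦ C
    B ↦ CD
    C ↦ ACD
    D ↦ ABC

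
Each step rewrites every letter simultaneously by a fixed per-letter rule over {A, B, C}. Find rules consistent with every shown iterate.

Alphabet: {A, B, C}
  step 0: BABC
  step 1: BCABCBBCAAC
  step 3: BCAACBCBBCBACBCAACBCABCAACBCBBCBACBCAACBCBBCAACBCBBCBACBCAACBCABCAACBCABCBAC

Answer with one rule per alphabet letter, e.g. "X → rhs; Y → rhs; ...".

A->BCB, B->BCA, C->AC

  step 0 ⇒ step 1: BABC ⇒ BCA·BCB·BCA·AC
    A ↦ BCB
    B ↦ BCA
    C ↦ AC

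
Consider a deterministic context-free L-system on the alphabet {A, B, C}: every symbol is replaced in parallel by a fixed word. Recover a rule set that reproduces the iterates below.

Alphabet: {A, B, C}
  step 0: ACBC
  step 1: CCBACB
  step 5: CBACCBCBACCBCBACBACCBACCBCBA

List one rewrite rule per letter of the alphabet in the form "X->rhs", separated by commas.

  step 0 ⇒ step 1: ACBC ⇒ C·CB·A·CB
    A ↦ C
    B ↦ A
    C ↦ CB

A->C, B->A, C->CB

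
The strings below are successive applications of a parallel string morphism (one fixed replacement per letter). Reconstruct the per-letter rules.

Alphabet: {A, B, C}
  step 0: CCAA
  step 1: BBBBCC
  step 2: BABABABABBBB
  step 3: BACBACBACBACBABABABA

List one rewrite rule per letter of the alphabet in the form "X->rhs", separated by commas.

  step 2 ⇒ step 3: BABABABABBBB ⇒ BA·C·BA·C·BA·C·BA·C·BA·BA·BA·BA
    A ↦ C
    B ↦ BA
  step 0 ⇒ step 1: CCAA ⇒ BB·BB·C·C
    C ↦ BB

A->C, B->BA, C->BB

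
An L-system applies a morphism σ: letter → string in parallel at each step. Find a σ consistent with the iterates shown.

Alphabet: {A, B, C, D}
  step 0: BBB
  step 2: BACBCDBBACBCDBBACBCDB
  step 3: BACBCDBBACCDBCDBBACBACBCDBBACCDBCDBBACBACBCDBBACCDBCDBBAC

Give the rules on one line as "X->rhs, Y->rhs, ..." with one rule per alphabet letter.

  step 2 ⇒ step 3: BACBCDBBACBCDBBACBCDB ⇒ BAC·B·CDB·BAC·CDB·CDB·BAC·BAC·B·CDB·BAC·CDB·CDB·BAC·BAC·B·CDB·BAC·CDB·CDB·BAC
    A ↦ B
    B ↦ BAC
    C ↦ CDB
    D ↦ CDB

A->B, B->BAC, C->CDB, D->CDB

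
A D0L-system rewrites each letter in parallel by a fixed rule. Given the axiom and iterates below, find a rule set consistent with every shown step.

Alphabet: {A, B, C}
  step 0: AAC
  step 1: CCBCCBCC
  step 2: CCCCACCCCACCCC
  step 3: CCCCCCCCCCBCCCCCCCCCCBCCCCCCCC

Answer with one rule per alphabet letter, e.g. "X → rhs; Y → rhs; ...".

  step 2 ⇒ step 3: CCCCACCCCACCCC ⇒ CC·CC·CC·CC·CCB·CC·CC·CC·CC·CCB·CC·CC·CC·CC
    A ↦ CCB
    C ↦ CC
  step 1 ⇒ step 2: CCBCCBCC ⇒ CC·CC·A·CC·CC·A·CC·CC
    B ↦ A

A->CCB, B->A, C->CC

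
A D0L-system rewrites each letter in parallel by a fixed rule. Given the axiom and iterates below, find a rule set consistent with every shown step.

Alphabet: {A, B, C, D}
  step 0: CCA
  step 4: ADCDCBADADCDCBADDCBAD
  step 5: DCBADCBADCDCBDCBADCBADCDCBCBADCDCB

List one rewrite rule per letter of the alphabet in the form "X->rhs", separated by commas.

A->D, B->C, C->AD, D->CB

  step 4 ⇒ step 5: ADCDCBADADCDCBADDCBAD ⇒ D·CB·AD·CB·AD·C·D·CB·D·CB·AD·CB·AD·C·D·CB·CB·AD·C·D·CB
    A ↦ D
    B ↦ C
    C ↦ AD
    D ↦ CB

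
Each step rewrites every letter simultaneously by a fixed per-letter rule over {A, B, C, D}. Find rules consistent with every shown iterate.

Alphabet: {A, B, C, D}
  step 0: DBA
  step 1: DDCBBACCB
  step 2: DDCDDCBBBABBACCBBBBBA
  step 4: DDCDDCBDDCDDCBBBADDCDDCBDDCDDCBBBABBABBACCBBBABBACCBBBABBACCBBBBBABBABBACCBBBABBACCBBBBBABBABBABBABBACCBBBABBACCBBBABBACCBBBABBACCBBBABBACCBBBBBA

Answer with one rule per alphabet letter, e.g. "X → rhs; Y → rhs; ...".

  step 1 ⇒ step 2: DDCBBACCB ⇒ DDC·DDC·B·BBA·BBA·CCB·B·B·BBA
    A ↦ CCB
    B ↦ BBA
    C ↦ B
    D ↦ DDC

A->CCB, B->BBA, C->B, D->DDC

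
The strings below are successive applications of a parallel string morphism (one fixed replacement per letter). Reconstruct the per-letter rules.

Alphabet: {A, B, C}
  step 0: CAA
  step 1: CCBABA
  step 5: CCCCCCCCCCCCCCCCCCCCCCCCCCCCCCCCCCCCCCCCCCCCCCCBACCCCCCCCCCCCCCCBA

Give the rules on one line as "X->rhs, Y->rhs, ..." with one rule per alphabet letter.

A->BA, B->C, C->CC

  step 0 ⇒ step 1: CAA ⇒ CC·BA·BA
    A ↦ BA
    C ↦ CC
    B ↦ C  (constrained at step 1)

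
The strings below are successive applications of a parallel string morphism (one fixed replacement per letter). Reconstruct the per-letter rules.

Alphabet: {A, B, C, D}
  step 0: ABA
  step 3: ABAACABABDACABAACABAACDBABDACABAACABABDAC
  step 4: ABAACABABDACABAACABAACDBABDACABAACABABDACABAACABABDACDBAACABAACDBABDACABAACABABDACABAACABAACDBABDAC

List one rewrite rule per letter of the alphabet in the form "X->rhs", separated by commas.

  step 3 ⇒ step 4: ABAACABABDACABAACABAACDBABDACABAACABABDAC ⇒ AB·AAC·AB·AB·DAC·AB·AAC·AB·AAC·DB·AB·DAC·AB·AAC·AB·AB·DAC·AB·AAC·AB·AB·DAC·DB·AAC·AB·AAC·DB·AB·DAC·AB·AAC·AB·AB·DAC·AB·AAC·AB·AAC·DB·AB·DAC
    A ↦ AB
    B ↦ AAC
    C ↦ DAC
    D ↦ DB

A->AB, B->AAC, C->DAC, D->DB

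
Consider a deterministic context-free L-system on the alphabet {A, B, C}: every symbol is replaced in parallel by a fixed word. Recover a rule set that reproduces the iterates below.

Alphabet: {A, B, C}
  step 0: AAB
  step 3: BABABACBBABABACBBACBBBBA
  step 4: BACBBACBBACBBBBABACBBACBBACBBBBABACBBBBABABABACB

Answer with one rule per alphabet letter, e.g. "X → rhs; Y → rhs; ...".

A->CB, B->BA, C->BB

  step 3 ⇒ step 4: BABABACBBABABACBBACBBBBA ⇒ BA·CB·BA·CB·BA·CB·BB·BA·BA·CB·BA·CB·BA·CB·BB·BA·BA·CB·BB·BA·BA·BA·BA·CB
    A ↦ CB
    B ↦ BA
    C ↦ BB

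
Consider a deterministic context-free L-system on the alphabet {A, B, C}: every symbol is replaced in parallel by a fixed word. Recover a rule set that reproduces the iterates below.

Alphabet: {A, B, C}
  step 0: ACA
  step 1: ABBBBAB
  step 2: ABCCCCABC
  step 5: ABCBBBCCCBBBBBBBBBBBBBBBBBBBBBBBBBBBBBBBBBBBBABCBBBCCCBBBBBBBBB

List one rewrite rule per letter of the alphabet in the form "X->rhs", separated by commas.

  step 1 ⇒ step 2: ABBBBAB ⇒ AB·C·C·C·C·AB·C
    A ↦ AB
    B ↦ C
  step 0 ⇒ step 1: ACA ⇒ AB·BBB·AB
    C ↦ BBB

A->AB, B->C, C->BBB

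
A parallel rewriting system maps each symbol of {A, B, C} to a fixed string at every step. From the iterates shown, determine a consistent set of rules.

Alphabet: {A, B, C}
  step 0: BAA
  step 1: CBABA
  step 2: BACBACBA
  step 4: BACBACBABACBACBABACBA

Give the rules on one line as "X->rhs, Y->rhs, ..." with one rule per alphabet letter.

  step 1 ⇒ step 2: CBABA ⇒ BA·C·BA·C·BA
    A ↦ BA
    B ↦ C
    C ↦ BA

A->BA, B->C, C->BA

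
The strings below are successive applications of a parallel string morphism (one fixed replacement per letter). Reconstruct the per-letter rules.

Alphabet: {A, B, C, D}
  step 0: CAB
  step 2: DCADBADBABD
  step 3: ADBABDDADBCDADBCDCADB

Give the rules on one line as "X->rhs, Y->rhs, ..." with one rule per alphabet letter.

A->D, B->C, C->ABD, D->ADB

  step 2 ⇒ step 3: DCADBADBABD ⇒ ADB·ABD·D·ADB·C·D·ADB·C·D·C·ADB
    A ↦ D
    B ↦ C
    C ↦ ABD
    D ↦ ADB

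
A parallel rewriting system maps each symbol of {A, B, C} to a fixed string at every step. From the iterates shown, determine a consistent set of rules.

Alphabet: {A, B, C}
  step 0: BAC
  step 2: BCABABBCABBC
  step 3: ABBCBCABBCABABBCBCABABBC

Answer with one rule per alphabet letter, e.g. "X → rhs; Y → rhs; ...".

  step 2 ⇒ step 3: BCABABBCABBC ⇒ AB·BC·BC·AB·BC·AB·AB·BC·BC·AB·AB·BC
    A ↦ BC
    B ↦ AB
    C ↦ BC

A->BC, B->AB, C->BC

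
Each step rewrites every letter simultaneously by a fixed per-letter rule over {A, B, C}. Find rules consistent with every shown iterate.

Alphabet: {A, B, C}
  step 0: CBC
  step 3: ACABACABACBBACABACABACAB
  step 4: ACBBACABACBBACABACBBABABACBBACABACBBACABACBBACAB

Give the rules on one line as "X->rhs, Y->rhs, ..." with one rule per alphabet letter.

A->AC, B->AB, C->BB

  step 3 ⇒ step 4: ACABACABACBBACABACABACAB ⇒ AC·BB·AC·AB·AC·BB·AC·AB·AC·BB·AB·AB·AC·BB·AC·AB·AC·BB·AC·AB·AC·BB·AC·AB
    A ↦ AC
    B ↦ AB
    C ↦ BB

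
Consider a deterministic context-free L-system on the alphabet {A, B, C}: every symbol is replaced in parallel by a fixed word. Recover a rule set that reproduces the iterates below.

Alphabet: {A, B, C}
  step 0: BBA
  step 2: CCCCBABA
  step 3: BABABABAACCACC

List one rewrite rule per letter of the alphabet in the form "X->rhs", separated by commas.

A->CC, B->A, C->BA

  step 2 ⇒ step 3: CCCCBABA ⇒ BA·BA·BA·BA·A·CC·A·CC
    A ↦ CC
    B ↦ A
    C ↦ BA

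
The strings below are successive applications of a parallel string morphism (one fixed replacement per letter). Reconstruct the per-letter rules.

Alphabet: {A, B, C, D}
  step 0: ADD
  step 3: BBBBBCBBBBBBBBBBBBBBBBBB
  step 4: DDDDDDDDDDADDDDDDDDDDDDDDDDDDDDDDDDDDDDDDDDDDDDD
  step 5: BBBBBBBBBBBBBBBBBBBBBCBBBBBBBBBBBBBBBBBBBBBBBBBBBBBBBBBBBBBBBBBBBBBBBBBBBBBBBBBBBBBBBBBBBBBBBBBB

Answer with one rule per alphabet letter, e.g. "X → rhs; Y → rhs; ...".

  step 4 ⇒ step 5: DDDDDDDDDDADDDDDDDDDDDDDDDDDDDDDDDDDDDDDDDDDDDDD ⇒ BB·BB·BB·BB·BB·BB·BB·BB·BB·BB·BC·BB·BB·BB·BB·BB·BB·BB·BB·BB·BB·BB·BB·BB·BB·BB·BB·BB·BB·BB·BB·BB·BB·BB·BB·BB·BB·BB·BB·BB·BB·BB·BB·BB·BB·BB·BB·BB
    A ↦ BC
    D ↦ BB
  step 3 ⇒ step 4: BBBBBCBBBBBBBBBBBBBBBBBB ⇒ DD·DD·DD·DD·DD·AD·DD·DD·DD·DD·DD·DD·DD·DD·DD·DD·DD·DD·DD·DD·DD·DD·DD·DD
    B ↦ DD
  step 3 ⇒ step 4: BBBBBCBBBBBBBBBBBBBBBBBB ⇒ DD·DD·DD·DD·DD·AD·DD·DD·DD·DD·DD·DD·DD·DD·DD·DD·DD·DD·DD·DD·DD·DD·DD·DD
    C ↦ AD

A->BC, B->DD, C->AD, D->BB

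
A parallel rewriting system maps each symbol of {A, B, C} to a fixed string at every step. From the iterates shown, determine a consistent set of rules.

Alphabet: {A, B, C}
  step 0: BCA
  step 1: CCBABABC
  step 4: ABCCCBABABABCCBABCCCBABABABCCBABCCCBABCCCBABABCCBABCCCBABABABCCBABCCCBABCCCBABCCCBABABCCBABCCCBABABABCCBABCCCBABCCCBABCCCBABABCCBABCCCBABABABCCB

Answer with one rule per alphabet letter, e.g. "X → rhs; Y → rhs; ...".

  step 0 ⇒ step 1: BCA ⇒ CCB·AB·ABC
    A ↦ ABC
    B ↦ CCB
    C ↦ AB

A->ABC, B->CCB, C->AB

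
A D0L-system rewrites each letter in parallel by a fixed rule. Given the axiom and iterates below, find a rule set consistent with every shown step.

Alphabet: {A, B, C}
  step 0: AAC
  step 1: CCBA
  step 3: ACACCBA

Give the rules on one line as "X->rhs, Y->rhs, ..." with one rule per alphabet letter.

A->C, B->A, C->BA

  step 0 ⇒ step 1: AAC ⇒ C·C·BA
    A ↦ C
    C ↦ BA
    B ↦ A  (constrained at step 1)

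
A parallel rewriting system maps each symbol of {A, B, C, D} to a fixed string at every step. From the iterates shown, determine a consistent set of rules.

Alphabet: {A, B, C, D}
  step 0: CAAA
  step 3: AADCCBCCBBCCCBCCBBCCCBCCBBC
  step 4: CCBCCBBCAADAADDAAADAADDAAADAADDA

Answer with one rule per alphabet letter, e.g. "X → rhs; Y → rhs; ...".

  step 3 ⇒ step 4: AADCCBCCBBCCCBCCBBCCCBCCBBC ⇒ CCB·CCB·BC·A·A·D·A·A·D·D·A·A·A·D·A·A·D·D·A·A·A·D·A·A·D·D·A
    A ↦ CCB
    B ↦ D
    C ↦ A
    D ↦ BC

A->CCB, B->D, C->A, D->BC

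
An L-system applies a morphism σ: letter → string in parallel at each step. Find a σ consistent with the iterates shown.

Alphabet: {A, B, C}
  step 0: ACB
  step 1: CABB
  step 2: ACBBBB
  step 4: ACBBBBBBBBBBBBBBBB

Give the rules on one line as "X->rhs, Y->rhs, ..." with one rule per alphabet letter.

A->C, B->BB, C->A

  step 1 ⇒ step 2: CABB ⇒ A·C·BB·BB
    A ↦ C
    B ↦ BB
    C ↦ A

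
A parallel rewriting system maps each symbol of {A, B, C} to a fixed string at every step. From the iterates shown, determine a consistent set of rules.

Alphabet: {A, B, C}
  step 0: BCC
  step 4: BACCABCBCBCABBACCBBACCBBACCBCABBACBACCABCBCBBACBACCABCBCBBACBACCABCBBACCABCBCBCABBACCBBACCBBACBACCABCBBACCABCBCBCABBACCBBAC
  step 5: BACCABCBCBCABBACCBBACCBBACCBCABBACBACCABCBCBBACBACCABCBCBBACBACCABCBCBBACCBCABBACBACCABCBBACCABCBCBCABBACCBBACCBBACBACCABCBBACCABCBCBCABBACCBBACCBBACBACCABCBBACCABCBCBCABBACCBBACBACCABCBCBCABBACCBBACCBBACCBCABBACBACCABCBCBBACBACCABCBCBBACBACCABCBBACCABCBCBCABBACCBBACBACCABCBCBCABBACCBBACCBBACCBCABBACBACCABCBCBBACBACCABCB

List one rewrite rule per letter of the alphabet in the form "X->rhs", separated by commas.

A->CAB, B->BAC, C->CB

  step 4 ⇒ step 5: BACCABCBCBCABBACCBBACCBBACCBCABBACBACCABCBCBBACBACCABCBCBBACBACCABCBBACCABCBCBCABBACCBBACCBBACBACCABCBBACCABCBCBCABBACCBBAC ⇒ BAC·CAB·CB·CB·CAB·BAC·CB·BAC·CB·BAC·CB·CAB·BAC·BAC·CAB·CB·CB·BAC·BAC·CAB·CB·CB·BAC·BAC·CAB·CB·CB·BAC·CB·CAB·BAC·BAC·CAB·CB·BAC·CAB·CB·CB·CAB·BAC·CB·BAC·CB·BAC·BAC·CAB·CB·BAC·CAB·CB·CB·CAB·BAC·CB·BAC·CB·BAC·BAC·CAB·CB·BAC·CAB·CB·CB·CAB·BAC·CB·BAC·BAC·CAB·CB·CB·CAB·BAC·CB·BAC·CB·BAC·CB·CAB·BAC·BAC·CAB·CB·CB·BAC·BAC·CAB·CB·CB·BAC·BAC·CAB·CB·BAC·CAB·CB·CB·CAB·BAC·CB·BAC·BAC·CAB·CB·CB·CAB·BAC·CB·BAC·CB·BAC·CB·CAB·BAC·BAC·CAB·CB·CB·BAC·BAC·CAB·CB
    A ↦ CAB
    B ↦ BAC
    C ↦ CB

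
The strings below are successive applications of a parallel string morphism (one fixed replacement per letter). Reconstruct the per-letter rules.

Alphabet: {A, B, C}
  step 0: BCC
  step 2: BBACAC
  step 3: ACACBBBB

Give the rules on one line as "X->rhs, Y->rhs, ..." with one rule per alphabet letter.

  step 2 ⇒ step 3: BBACAC ⇒ AC·AC·B·B·B·B
    A ↦ B
    B ↦ AC
    C ↦ B

A->B, B->AC, C->B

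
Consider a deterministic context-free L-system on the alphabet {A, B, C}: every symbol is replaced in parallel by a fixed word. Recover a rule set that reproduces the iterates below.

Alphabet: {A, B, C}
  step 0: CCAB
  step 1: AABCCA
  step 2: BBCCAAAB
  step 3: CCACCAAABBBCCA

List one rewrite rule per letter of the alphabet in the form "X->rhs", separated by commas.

  step 2 ⇒ step 3: BBCCAAAB ⇒ CCA·CCA·A·A·B·B·B·CCA
    A ↦ B
    B ↦ CCA
    C ↦ A

A->B, B->CCA, C->A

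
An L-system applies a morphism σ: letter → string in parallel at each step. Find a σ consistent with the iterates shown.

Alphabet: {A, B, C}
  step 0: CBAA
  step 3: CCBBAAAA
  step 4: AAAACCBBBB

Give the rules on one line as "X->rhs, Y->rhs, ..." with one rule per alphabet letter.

  step 3 ⇒ step 4: CCBBAAAA ⇒ AA·AA·C·C·B·B·B·B
    A ↦ B
    B ↦ C
    C ↦ AA

A->B, B->C, C->AA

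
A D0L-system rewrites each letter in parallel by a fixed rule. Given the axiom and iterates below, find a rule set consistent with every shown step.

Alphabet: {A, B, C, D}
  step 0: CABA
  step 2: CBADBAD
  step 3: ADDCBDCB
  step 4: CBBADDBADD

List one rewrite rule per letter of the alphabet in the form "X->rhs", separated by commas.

  step 3 ⇒ step 4: ADDCBDCB ⇒ C·B·B·AD·D·B·AD·D
    A ↦ C
    B ↦ D
    C ↦ AD
    D ↦ B

A->C, B->D, C->AD, D->B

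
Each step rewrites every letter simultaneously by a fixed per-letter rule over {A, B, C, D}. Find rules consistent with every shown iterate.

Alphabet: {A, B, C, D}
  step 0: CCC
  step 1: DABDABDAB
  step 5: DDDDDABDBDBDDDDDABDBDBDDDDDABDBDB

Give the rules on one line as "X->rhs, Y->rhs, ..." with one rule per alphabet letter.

A->BCB, B->D, C->DAB, D->B

  step 0 ⇒ step 1: CCC ⇒ DAB·DAB·DAB
    C ↦ DAB
    A ↦ BCB  (constrained at step 1)
    B ↦ D  (constrained at step 1)
    D ↦ B  (constrained at step 1)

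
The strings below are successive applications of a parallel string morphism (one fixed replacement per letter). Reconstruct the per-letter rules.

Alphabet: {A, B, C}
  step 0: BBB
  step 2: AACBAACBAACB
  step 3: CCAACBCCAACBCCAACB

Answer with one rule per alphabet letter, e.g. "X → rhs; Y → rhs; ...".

  step 2 ⇒ step 3: AACBAACBAACB ⇒ C·C·AA·CB·C·C·AA·CB·C·C·AA·CB
    A ↦ C
    B ↦ CB
    C ↦ AA

A->C, B->CB, C->AA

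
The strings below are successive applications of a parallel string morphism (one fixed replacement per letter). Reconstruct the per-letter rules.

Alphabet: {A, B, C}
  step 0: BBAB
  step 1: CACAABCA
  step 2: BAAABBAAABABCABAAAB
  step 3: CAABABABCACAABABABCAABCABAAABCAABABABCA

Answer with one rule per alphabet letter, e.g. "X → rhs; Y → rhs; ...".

  step 2 ⇒ step 3: BAAABBAAABABCABAAAB ⇒ CA·AB·AB·AB·CA·CA·AB·AB·AB·CA·AB·CA·BAA·AB·CA·AB·AB·AB·CA
    A ↦ AB
    B ↦ CA
    C ↦ BAA

A->AB, B->CA, C->BAA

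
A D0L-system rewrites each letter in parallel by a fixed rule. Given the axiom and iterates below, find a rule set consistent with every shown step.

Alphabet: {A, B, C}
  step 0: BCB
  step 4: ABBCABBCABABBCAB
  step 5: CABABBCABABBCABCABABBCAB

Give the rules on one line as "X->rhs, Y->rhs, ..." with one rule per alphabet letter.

  step 4 ⇒ step 5: ABBCABBCABABBCAB ⇒ C·AB·AB·B·C·AB·AB·B·C·AB·C·AB·AB·B·C·AB
    A ↦ C
    B ↦ AB
    C ↦ B

A->C, B->AB, C->B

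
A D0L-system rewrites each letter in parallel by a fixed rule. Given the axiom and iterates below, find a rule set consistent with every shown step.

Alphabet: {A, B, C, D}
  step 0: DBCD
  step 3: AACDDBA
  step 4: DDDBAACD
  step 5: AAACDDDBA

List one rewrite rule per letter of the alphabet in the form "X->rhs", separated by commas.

  step 4 ⇒ step 5: DDDBAACD ⇒ A·A·A·C·D·D·DB·A
    A ↦ D
    B ↦ C
    C ↦ DB
    D ↦ A

A->D, B->C, C->DB, D->A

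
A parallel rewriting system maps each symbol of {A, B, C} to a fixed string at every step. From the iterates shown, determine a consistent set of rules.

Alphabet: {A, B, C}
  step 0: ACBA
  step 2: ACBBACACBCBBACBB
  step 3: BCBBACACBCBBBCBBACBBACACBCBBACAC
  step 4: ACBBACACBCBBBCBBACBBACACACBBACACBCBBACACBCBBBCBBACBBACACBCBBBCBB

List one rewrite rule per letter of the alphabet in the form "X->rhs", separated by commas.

  step 3 ⇒ step 4: BCBBACACBCBBBCBBACBBACACBCBBACAC ⇒ AC·BB·AC·AC·BC·BB·BC·BB·AC·BB·AC·AC·AC·BB·AC·AC·BC·BB·AC·AC·BC·BB·BC·BB·AC·BB·AC·AC·BC·BB·BC·BB
    A ↦ BC
    B ↦ AC
    C ↦ BB

A->BC, B->AC, C->BB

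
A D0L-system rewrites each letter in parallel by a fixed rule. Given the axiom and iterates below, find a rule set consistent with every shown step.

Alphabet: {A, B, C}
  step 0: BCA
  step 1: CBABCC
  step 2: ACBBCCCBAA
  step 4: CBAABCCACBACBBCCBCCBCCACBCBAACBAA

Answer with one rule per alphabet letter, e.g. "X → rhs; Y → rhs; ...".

A->BCC, B->CB, C->A

  step 1 ⇒ step 2: CBABCC ⇒ A·CB·BCC·CB·A·A
    A ↦ BCC
    B ↦ CB
    C ↦ A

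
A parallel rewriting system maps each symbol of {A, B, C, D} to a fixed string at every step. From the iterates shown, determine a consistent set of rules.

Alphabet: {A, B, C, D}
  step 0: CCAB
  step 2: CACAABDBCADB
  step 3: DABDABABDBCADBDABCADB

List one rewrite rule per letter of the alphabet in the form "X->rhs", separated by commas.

A->AB, B->DB, C->D, D->CA

  step 2 ⇒ step 3: CACAABDBCADB ⇒ D·AB·D·AB·AB·DB·CA·DB·D·AB·CA·DB
    A ↦ AB
    B ↦ DB
    C ↦ D
    D ↦ CA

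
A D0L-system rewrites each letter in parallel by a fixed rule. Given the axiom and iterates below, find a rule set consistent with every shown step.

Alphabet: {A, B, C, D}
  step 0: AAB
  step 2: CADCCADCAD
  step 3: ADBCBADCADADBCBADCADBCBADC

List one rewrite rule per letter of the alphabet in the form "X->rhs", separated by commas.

A->BCB, B->C, C->AD, D->ADC

  step 2 ⇒ step 3: CADCCADCAD ⇒ AD·BCB·ADC·AD·AD·BCB·ADC·AD·BCB·ADC
    A ↦ BCB
    C ↦ AD
    D ↦ ADC
    B ↦ C  (constrained at step 0)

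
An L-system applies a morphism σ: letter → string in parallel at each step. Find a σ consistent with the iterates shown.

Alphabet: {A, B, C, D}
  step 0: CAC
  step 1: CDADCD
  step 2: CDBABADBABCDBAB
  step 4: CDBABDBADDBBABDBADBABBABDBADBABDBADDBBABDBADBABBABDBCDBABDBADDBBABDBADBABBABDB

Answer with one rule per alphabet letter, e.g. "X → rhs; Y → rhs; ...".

A->AD, B->DB, C->CD, D->BAB

  step 1 ⇒ step 2: CDADCD ⇒ CD·BAB·AD·BAB·CD·BAB
    A ↦ AD
    C ↦ CD
    D ↦ BAB
    B ↦ DB  (constrained at step 2)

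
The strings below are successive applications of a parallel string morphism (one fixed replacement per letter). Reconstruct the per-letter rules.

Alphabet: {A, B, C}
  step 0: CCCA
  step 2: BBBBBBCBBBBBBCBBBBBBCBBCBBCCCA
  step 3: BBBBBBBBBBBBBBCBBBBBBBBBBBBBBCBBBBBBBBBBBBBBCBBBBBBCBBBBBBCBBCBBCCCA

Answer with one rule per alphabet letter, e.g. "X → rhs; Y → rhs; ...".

  step 2 ⇒ step 3: BBBBBBCBBBBBBCBBBBBBCBBCBBCCCA ⇒ BB·BB·BB·BB·BB·BB·BBC·BB·BB·BB·BB·BB·BB·BBC·BB·BB·BB·BB·BB·BB·BBC·BB·BB·BBC·BB·BB·BBC·BBC·BBC·CCA
    A ↦ CCA
    B ↦ BB
    C ↦ BBC

A->CCA, B->BB, C->BBC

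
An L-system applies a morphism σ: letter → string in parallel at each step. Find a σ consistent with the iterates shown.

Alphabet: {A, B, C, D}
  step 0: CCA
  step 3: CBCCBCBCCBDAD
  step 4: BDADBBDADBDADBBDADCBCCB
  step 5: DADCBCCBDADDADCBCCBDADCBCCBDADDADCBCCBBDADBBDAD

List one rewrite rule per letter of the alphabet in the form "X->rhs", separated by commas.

A->C, B->DAD, C->B, D->CB

  step 4 ⇒ step 5: BDADBBDADBDADBBDADCBCCB ⇒ DAD·CB·C·CB·DAD·DAD·CB·C·CB·DAD·CB·C·CB·DAD·DAD·CB·C·CB·B·DAD·B·B·DAD
    A ↦ C
    B ↦ DAD
    C ↦ B
    D ↦ CB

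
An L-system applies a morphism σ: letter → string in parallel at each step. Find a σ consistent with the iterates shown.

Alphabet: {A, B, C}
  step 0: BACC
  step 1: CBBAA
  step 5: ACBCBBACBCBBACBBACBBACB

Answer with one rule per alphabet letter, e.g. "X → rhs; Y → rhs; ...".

  step 0 ⇒ step 1: BACC ⇒ CB·B·A·A
    A ↦ B
    B ↦ CB
    C ↦ A

A->B, B->CB, C->A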